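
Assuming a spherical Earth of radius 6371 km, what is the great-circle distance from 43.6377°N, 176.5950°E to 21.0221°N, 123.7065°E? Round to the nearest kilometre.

5456 km

Δλ = 123.7065 − 176.5950 = -52.8885°.
Δφ = 21.0221 − 43.6377 = -22.6156°.
a = sin²(Δφ/2) + cos φ₁ · cos φ₂ · sin²(Δλ/2) = 0.172419.
c = 2·atan2(√a, √(1−a)) = 0.85640 rad → d = 6371·c ≈ 5456.13 km.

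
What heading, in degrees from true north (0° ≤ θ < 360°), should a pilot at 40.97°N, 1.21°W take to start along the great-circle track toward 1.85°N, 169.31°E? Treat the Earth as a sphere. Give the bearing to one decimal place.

Δλ = 169.31 − -1.21 = 170.52°.
θ = atan2( sin Δλ · cos φ₂ , cos φ₁ · sin φ₂ − sin φ₁ · cos φ₂ · cos Δλ )
  = atan2(0.16462, 0.67075) = 13.789° → normalised to [0°, 360°): 13.789°.

13.8°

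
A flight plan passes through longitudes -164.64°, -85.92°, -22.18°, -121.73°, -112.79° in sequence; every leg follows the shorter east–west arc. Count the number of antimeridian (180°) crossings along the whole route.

Leg 1: -164.64° → -85.92°, shortest Δλ = 78.72° (east) — does not cross 180°.
Leg 2: -85.92° → -22.18°, shortest Δλ = 63.74° (east) — does not cross 180°.
Leg 3: -22.18° → -121.73°, shortest Δλ = -99.55° (west) — does not cross 180°.
Leg 4: -121.73° → -112.79°, shortest Δλ = 8.94° (east) — does not cross 180°.
Total crossings: 0.

0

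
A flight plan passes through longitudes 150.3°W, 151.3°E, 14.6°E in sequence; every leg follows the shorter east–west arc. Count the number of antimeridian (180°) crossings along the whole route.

Leg 1: -150.3° → +151.3°, shortest Δλ = -58.4° (west) — crosses 180°.
Leg 2: +151.3° → +14.6°, shortest Δλ = -136.7° (west) — does not cross 180°.
Total crossings: 1.

1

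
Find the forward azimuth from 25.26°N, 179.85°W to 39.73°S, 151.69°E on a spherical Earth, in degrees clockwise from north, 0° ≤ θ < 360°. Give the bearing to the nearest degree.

Δλ = 151.69 − -179.85 = 331.54°; wrapped into (−180°, 180°]: -28.46°.
θ = atan2( sin Δλ · cos φ₂ , cos φ₁ · sin φ₂ − sin φ₁ · cos φ₂ · cos Δλ )
  = atan2(-0.36649, -0.86657) = -157.075° → normalised to [0°, 360°): 202.925°.

203°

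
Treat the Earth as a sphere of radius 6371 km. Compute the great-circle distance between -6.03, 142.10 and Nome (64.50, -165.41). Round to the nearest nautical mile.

Δλ = -165.41 − 142.10 = -307.51°; wrapped into (−180°, 180°]: 52.49°.
Δφ = 64.50 − -6.03 = 70.53°.
a = sin²(Δφ/2) + cos φ₁ · cos φ₂ · sin²(Δλ/2) = 0.417064.
c = 2·atan2(√a, √(1−a)) = 1.40415 rad → d = 6371·c ≈ 8945.87 km ≈ 4830.38 nmi.

4830 nmi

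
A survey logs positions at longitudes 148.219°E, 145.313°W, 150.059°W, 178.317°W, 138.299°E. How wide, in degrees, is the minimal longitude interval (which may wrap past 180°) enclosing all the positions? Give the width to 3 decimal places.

76.388°

Sort the longitudes: -178.317°, -150.059°, -145.313°, +138.299°, +148.219°.
Eastward gaps between consecutive values (wrapping around): 28.258°, 4.746°, 283.612°, 9.920°, 33.464°.
Largest gap = 283.612° ⇒ minimal covering band is its complement: 360° − 283.612° = 76.388°.
Band runs from +138.299° eastward to -145.313°, crossing the antimeridian.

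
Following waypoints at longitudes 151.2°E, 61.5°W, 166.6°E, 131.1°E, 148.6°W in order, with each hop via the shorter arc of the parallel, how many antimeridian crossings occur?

Leg 1: +151.2° → -61.5°, shortest Δλ = 147.3° (east) — crosses 180°.
Leg 2: -61.5° → +166.6°, shortest Δλ = -131.9° (west) — crosses 180°.
Leg 3: +166.6° → +131.1°, shortest Δλ = -35.5° (west) — does not cross 180°.
Leg 4: +131.1° → -148.6°, shortest Δλ = 80.3° (east) — crosses 180°.
Total crossings: 3.

3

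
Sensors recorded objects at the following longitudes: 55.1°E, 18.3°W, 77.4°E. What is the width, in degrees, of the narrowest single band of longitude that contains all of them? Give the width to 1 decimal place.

95.7°

Sort the longitudes: -18.3°, +55.1°, +77.4°.
Eastward gaps between consecutive values (wrapping around): 73.4°, 22.3°, 264.3°.
Largest gap = 264.3° ⇒ minimal covering band is its complement: 360° − 264.3° = 95.7°.
Band runs from -18.3° eastward to +77.4°.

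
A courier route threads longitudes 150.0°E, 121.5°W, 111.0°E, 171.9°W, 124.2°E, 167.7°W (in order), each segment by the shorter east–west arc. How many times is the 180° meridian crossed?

5

Leg 1: +150.0° → -121.5°, shortest Δλ = 88.5° (east) — crosses 180°.
Leg 2: -121.5° → +111.0°, shortest Δλ = -127.5° (west) — crosses 180°.
Leg 3: +111.0° → -171.9°, shortest Δλ = 77.1° (east) — crosses 180°.
Leg 4: -171.9° → +124.2°, shortest Δλ = -63.9° (west) — crosses 180°.
Leg 5: +124.2° → -167.7°, shortest Δλ = 68.1° (east) — crosses 180°.
Total crossings: 5.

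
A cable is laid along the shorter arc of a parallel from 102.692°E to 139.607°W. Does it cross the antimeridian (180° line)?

Yes

Naïve |-139.607 − 102.692| = 242.299° > 180°, so the shorter arc goes the other way round — across 180°.
Signed shortest Δλ = ((-139.607 − 102.692 + 180) mod 360) − 180 = 117.701°.
Going east by 117.701° from +102.692° passes through 180° before reaching -139.607°.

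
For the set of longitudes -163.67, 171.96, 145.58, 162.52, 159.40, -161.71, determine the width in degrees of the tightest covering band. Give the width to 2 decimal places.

Sort the longitudes: -163.67°, -161.71°, +145.58°, +159.40°, +162.52°, +171.96°.
Eastward gaps between consecutive values (wrapping around): 1.96°, 307.29°, 13.82°, 3.12°, 9.44°, 24.37°.
Largest gap = 307.29° ⇒ minimal covering band is its complement: 360° − 307.29° = 52.71°.
Band runs from +145.58° eastward to -161.71°, crossing the antimeridian.

52.71°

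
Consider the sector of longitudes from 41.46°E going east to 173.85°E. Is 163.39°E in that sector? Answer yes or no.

Yes

Band width going east from +41.46° to +173.85°: ((173.85 − 41.46) mod 360) = 132.39°.
Offset of +163.39° east of the west edge: ((163.39 − 41.46) mod 360) = 121.93°.
121.93° ≤ 132.39° ⇒ inside.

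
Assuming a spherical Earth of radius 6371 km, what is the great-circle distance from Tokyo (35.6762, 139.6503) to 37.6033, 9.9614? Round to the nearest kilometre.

Δλ = 9.9614 − 139.6503 = -129.6889°.
Δφ = 37.6033 − 35.6762 = 1.9271°.
a = sin²(Δφ/2) + cos φ₁ · cos φ₂ · sin²(Δλ/2) = 0.527565.
c = 2·atan2(√a, √(1−a)) = 1.62595 rad → d = 6371·c ≈ 10358.95 km.

10359 km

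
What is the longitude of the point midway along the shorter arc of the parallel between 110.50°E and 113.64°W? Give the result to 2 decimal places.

178.43°E

Signed shortest Δλ from +110.50° to -113.64° is +135.86°.
Midpoint longitude = +110.50° + (+135.86°)/2 = +110.50° + 67.93° = +178.43°.
(The naïve average (+110.50 + -113.64)/2 = -1.57° is on the wrong side of the globe.)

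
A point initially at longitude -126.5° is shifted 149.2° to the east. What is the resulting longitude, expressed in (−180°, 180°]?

+22.7°

Start at -126.5°; shift +149.2° → +22.7°.
+22.7° already lies in (−180°, 180°].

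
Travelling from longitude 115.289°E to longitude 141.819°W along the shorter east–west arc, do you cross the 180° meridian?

Naïve |-141.819 − 115.289| = 257.108° > 180°, so the shorter arc goes the other way round — across 180°.
Signed shortest Δλ = ((-141.819 − 115.289 + 180) mod 360) − 180 = 102.892°.
Going east by 102.892° from +115.289° passes through 180° before reaching -141.819°.

Yes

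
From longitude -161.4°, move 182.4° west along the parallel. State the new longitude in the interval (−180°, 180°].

Start at -161.4°; shift −182.4° → -343.8°.
-343.8° lies outside (−180°, 180°]; add 360° → +16.2°.

+16.2°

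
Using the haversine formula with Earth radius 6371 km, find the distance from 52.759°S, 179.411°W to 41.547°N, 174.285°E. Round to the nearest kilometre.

Δλ = 174.285 − -179.411 = 353.696°; wrapped into (−180°, 180°]: -6.304°.
Δφ = 41.547 − -52.759 = 94.306°.
a = sin²(Δφ/2) + cos φ₁ · cos φ₂ · sin²(Δλ/2) = 0.538911.
c = 2·atan2(√a, √(1−a)) = 1.64870 rad → d = 6371·c ≈ 10503.85 km.

10504 km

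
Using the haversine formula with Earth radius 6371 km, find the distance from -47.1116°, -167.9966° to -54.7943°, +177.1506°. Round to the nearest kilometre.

Δλ = 177.1506 − -167.9966 = 345.1472°; wrapped into (−180°, 180°]: -14.8528°.
Δφ = -54.7943 − -47.1116 = -7.6827°.
a = sin²(Δφ/2) + cos φ₁ · cos φ₂ · sin²(Δλ/2) = 0.011043.
c = 2·atan2(√a, √(1−a)) = 0.21056 rad → d = 6371·c ≈ 1341.48 km.

1341 km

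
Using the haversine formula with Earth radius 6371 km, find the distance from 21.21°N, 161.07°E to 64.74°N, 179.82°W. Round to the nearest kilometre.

Δλ = -179.82 − 161.07 = -340.89°; wrapped into (−180°, 180°]: 19.11°.
Δφ = 64.74 − 21.21 = 43.53°.
a = sin²(Δφ/2) + cos φ₁ · cos φ₂ · sin²(Δλ/2) = 0.148455.
c = 2·atan2(√a, √(1−a)) = 0.79106 rad → d = 6371·c ≈ 5039.85 km.

5040 km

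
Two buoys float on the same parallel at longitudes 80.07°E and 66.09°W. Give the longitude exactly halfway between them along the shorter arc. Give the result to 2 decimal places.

Signed shortest Δλ from +80.07° to -66.09° is -146.16°.
Midpoint longitude = +80.07° + (-146.16°)/2 = +80.07° − 73.08° = +6.99°.

6.99°E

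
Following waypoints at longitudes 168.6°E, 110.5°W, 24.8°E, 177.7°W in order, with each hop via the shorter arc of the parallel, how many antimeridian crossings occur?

Leg 1: +168.6° → -110.5°, shortest Δλ = 80.9° (east) — crosses 180°.
Leg 2: -110.5° → +24.8°, shortest Δλ = 135.3° (east) — does not cross 180°.
Leg 3: +24.8° → -177.7°, shortest Δλ = 157.5° (east) — crosses 180°.
Total crossings: 2.

2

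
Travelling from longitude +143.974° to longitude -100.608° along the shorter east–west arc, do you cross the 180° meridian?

Naïve |-100.608 − 143.974| = 244.582° > 180°, so the shorter arc goes the other way round — across 180°.
Signed shortest Δλ = ((-100.608 − 143.974 + 180) mod 360) − 180 = 115.418°.
Going east by 115.418° from +143.974° passes through 180° before reaching -100.608°.

Yes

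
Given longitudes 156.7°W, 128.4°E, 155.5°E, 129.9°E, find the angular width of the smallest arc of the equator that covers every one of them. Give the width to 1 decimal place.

74.9°

Sort the longitudes: -156.7°, +128.4°, +129.9°, +155.5°.
Eastward gaps between consecutive values (wrapping around): 285.1°, 1.5°, 25.6°, 47.8°.
Largest gap = 285.1° ⇒ minimal covering band is its complement: 360° − 285.1° = 74.9°.
Band runs from +128.4° eastward to -156.7°, crossing the antimeridian.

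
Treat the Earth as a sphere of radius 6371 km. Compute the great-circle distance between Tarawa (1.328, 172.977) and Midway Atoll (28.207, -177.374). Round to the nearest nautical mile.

1706 nmi

Δλ = -177.374 − 172.977 = -350.351°; wrapped into (−180°, 180°]: 9.649°.
Δφ = 28.207 − 1.328 = 26.879°.
a = sin²(Δφ/2) + cos φ₁ · cos φ₂ · sin²(Δλ/2) = 0.060250.
c = 2·atan2(√a, √(1−a)) = 0.49599 rad → d = 6371·c ≈ 3159.93 km ≈ 1706.23 nmi.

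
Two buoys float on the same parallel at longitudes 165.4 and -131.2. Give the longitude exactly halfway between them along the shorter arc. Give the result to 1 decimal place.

Signed shortest Δλ from +165.4° to -131.2° is +63.4°.
Midpoint longitude = +165.4° + (+63.4°)/2 = +165.4° + 31.7° = +197.1°.
Normalise into (−180°, 180°]: -162.9°.
(The naïve average (+165.4 + -131.2)/2 = 17.1° is on the wrong side of the globe.)

-162.9°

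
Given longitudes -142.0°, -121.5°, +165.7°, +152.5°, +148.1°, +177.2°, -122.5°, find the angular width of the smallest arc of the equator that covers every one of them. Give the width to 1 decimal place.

Sort the longitudes: -142.0°, -122.5°, -121.5°, +148.1°, +152.5°, +165.7°, +177.2°.
Eastward gaps between consecutive values (wrapping around): 19.5°, 1.0°, 269.6°, 4.4°, 13.2°, 11.5°, 40.8°.
Largest gap = 269.6° ⇒ minimal covering band is its complement: 360° − 269.6° = 90.4°.
Band runs from +148.1° eastward to -121.5°, crossing the antimeridian.

90.4°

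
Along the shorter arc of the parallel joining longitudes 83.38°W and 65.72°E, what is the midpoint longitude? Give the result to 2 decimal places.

8.83°W

Signed shortest Δλ from -83.38° to +65.72° is +149.10°.
Midpoint longitude = -83.38° + (+149.10°)/2 = -83.38° + 74.55° = -8.83°.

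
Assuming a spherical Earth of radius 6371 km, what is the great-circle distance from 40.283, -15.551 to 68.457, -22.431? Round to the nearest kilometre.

Δλ = -22.431 − -15.551 = -6.880°.
Δφ = 68.457 − 40.283 = 28.174°.
a = sin²(Δφ/2) + cos φ₁ · cos φ₂ · sin²(Δλ/2) = 0.060250.
c = 2·atan2(√a, √(1−a)) = 0.49598 rad → d = 6371·c ≈ 3159.92 km.

3160 km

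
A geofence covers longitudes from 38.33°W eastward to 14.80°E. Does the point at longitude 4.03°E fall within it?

Yes

Band width going east from -38.33° to +14.80°: ((14.80 − -38.33) mod 360) = 53.13°.
Offset of +4.03° east of the west edge: ((4.03 − -38.33) mod 360) = 42.36°.
42.36° ≤ 53.13° ⇒ inside.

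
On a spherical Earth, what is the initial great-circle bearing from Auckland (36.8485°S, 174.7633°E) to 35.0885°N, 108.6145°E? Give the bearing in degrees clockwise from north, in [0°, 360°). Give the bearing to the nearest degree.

Δλ = 108.6145 − 174.7633 = -66.1488°.
θ = atan2( sin Δλ · cos φ₂ , cos φ₁ · sin φ₂ − sin φ₁ · cos φ₂ · cos Δλ )
  = atan2(-0.74838, 0.65843) = -48.659° → normalised to [0°, 360°): 311.341°.

311°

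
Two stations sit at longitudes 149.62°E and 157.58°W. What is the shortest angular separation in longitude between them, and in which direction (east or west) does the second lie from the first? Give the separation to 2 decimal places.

Raw difference: -157.58 − 149.62 = -307.2°.
Normalise into (−180°, 180°]: -307.2° + 360° = 52.8°.
Positive ⇒ the second point lies to the east; separation 52.80°.

52.80° east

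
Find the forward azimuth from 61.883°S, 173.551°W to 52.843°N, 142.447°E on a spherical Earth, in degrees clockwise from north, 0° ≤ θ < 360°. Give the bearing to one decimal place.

331.1°

Δλ = 142.447 − -173.551 = 315.998°; wrapped into (−180°, 180°]: -44.002°.
θ = atan2( sin Δλ · cos φ₂ , cos φ₁ · sin φ₂ − sin φ₁ · cos φ₂ · cos Δλ )
  = atan2(-0.41959, 0.75879) = -28.941° → normalised to [0°, 360°): 331.059°.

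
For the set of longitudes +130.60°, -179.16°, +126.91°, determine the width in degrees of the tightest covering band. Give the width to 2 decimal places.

53.93°

Sort the longitudes: -179.16°, +126.91°, +130.60°.
Eastward gaps between consecutive values (wrapping around): 306.07°, 3.69°, 50.24°.
Largest gap = 306.07° ⇒ minimal covering band is its complement: 360° − 306.07° = 53.93°.
Band runs from +126.91° eastward to -179.16°, crossing the antimeridian.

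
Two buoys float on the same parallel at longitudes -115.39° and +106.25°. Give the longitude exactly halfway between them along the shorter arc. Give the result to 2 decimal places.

+175.43°

Signed shortest Δλ from -115.39° to +106.25° is -138.36°.
Midpoint longitude = -115.39° + (-138.36°)/2 = -115.39° − 69.18° = -184.57°.
Normalise into (−180°, 180°]: +175.43°.
(The naïve average (-115.39 + +106.25)/2 = -4.57° is on the wrong side of the globe.)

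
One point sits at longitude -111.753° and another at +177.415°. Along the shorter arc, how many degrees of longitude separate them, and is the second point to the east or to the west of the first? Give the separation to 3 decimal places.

70.832° west

Raw difference: 177.415 − -111.753 = 289.168°.
Normalise into (−180°, 180°]: 289.168° − 360° = -70.832°.
Negative ⇒ the second point lies to the west; separation 70.832°.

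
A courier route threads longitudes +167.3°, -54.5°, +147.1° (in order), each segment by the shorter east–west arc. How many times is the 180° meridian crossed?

Leg 1: +167.3° → -54.5°, shortest Δλ = 138.2° (east) — crosses 180°.
Leg 2: -54.5° → +147.1°, shortest Δλ = -158.4° (west) — crosses 180°.
Total crossings: 2.

2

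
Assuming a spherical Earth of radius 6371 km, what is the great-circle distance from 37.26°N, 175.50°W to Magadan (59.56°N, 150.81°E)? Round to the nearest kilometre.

3443 km

Δλ = 150.81 − -175.50 = 326.31°; wrapped into (−180°, 180°]: -33.69°.
Δφ = 59.56 − 37.26 = 22.30°.
a = sin²(Δφ/2) + cos φ₁ · cos φ₂ · sin²(Δλ/2) = 0.071256.
c = 2·atan2(√a, √(1−a)) = 0.54043 rad → d = 6371·c ≈ 3443.08 km.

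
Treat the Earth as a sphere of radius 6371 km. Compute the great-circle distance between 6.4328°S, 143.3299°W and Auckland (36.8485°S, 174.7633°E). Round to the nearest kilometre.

Δλ = 174.7633 − -143.3299 = 318.0932°; wrapped into (−180°, 180°]: -41.9068°.
Δφ = -36.8485 − -6.4328 = -30.4157°.
a = sin²(Δφ/2) + cos φ₁ · cos φ₂ · sin²(Δλ/2) = 0.170504.
c = 2·atan2(√a, √(1−a)) = 0.85132 rad → d = 6371·c ≈ 5423.75 km.

5424 km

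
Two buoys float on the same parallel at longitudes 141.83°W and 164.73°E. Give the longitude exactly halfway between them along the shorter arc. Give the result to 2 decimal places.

168.55°W

Signed shortest Δλ from -141.83° to +164.73° is -53.44°.
Midpoint longitude = -141.83° + (-53.44°)/2 = -141.83° − 26.72° = -168.55°.
(The naïve average (-141.83 + +164.73)/2 = 11.45° is on the wrong side of the globe.)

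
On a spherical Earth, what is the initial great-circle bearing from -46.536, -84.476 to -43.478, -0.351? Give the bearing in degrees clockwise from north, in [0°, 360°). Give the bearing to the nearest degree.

120°

Δλ = -0.351 − -84.476 = 84.125°.
θ = atan2( sin Δλ · cos φ₂ , cos φ₁ · sin φ₂ − sin φ₁ · cos φ₂ · cos Δλ )
  = atan2(0.72183, -0.41942) = 120.159° → normalised to [0°, 360°): 120.159°.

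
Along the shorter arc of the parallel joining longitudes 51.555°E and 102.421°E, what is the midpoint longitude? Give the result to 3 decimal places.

76.988°E

Signed shortest Δλ from +51.555° to +102.421° is +50.866°.
Midpoint longitude = +51.555° + (+50.866°)/2 = +51.555° + 25.433° = +76.988°.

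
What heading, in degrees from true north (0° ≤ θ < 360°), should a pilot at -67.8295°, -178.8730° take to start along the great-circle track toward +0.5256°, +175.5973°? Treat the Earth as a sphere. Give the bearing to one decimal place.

Δλ = 175.5973 − -178.8730 = 354.4703°; wrapped into (−180°, 180°]: -5.5297°.
θ = atan2( sin Δλ · cos φ₂ , cos φ₁ · sin φ₂ − sin φ₁ · cos φ₂ · cos Δλ )
  = atan2(-0.09636, 0.92518) = -5.946° → normalised to [0°, 360°): 354.054°.

354.1°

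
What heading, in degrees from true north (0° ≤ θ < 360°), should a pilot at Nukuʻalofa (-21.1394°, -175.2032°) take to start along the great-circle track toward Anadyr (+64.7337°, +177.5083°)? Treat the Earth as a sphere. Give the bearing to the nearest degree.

Δλ = 177.5083 − -175.2032 = 352.7115°; wrapped into (−180°, 180°]: -7.2885°.
θ = atan2( sin Δλ · cos φ₂ , cos φ₁ · sin φ₂ − sin φ₁ · cos φ₂ · cos Δλ )
  = atan2(-0.05415, 0.99616) = -3.111° → normalised to [0°, 360°): 356.889°.

357°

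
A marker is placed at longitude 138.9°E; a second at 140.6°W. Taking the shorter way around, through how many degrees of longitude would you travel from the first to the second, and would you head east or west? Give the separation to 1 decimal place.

80.5° east

Raw difference: -140.6 − 138.9 = -279.5°.
Normalise into (−180°, 180°]: -279.5° + 360° = 80.5°.
Positive ⇒ the second point lies to the east; separation 80.5°.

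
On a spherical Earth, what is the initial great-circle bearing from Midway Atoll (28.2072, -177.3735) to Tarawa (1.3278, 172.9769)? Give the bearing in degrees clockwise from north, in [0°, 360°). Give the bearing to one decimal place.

200.6°

Δλ = 172.9769 − -177.3735 = 350.3504°; wrapped into (−180°, 180°]: -9.6496°.
θ = atan2( sin Δλ · cos φ₂ , cos φ₁ · sin φ₂ − sin φ₁ · cos φ₂ · cos Δλ )
  = atan2(-0.16758, -0.44543) = -159.383° → normalised to [0°, 360°): 200.617°.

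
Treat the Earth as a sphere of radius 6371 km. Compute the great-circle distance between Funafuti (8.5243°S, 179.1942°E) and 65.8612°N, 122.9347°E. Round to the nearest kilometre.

9437 km

Δλ = 122.9347 − 179.1942 = -56.2595°.
Δφ = 65.8612 − -8.5243 = 74.3855°.
a = sin²(Δφ/2) + cos φ₁ · cos φ₂ · sin²(Δλ/2) = 0.455317.
c = 2·atan2(√a, √(1−a)) = 1.48131 rad → d = 6371·c ≈ 9437.43 km.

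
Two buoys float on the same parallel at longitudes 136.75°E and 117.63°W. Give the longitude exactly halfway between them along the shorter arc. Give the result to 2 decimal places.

Signed shortest Δλ from +136.75° to -117.63° is +105.62°.
Midpoint longitude = +136.75° + (+105.62°)/2 = +136.75° + 52.81° = +189.56°.
Normalise into (−180°, 180°]: -170.44°.
(The naïve average (+136.75 + -117.63)/2 = 9.56° is on the wrong side of the globe.)

170.44°W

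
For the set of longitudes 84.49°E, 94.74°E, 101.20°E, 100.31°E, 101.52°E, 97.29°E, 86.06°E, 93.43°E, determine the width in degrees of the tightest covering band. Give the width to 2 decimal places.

Sort the longitudes: +84.49°, +86.06°, +93.43°, +94.74°, +97.29°, +100.31°, +101.20°, +101.52°.
Eastward gaps between consecutive values (wrapping around): 1.57°, 7.37°, 1.31°, 2.55°, 3.02°, 0.89°, 0.32°, 342.97°.
Largest gap = 342.97° ⇒ minimal covering band is its complement: 360° − 342.97° = 17.03°.
Band runs from +84.49° eastward to +101.52°.

17.03°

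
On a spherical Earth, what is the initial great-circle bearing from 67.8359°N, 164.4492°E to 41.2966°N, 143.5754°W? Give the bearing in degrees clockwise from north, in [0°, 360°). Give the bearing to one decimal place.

Δλ = -143.5754 − 164.4492 = -308.0246°; wrapped into (−180°, 180°]: 51.9754°.
θ = atan2( sin Δλ · cos φ₂ , cos φ₁ · sin φ₂ − sin φ₁ · cos φ₂ · cos Δλ )
  = atan2(0.59184, -0.17963) = 106.884° → normalised to [0°, 360°): 106.884°.

106.9°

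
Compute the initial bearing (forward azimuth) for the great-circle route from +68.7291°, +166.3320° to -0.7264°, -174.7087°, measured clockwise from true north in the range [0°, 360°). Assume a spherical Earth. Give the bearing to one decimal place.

Δλ = -174.7087 − 166.3320 = -341.0407°; wrapped into (−180°, 180°]: 18.9593°.
θ = atan2( sin Δλ · cos φ₂ , cos φ₁ · sin φ₂ − sin φ₁ · cos φ₂ · cos Δλ )
  = atan2(0.32487, -0.88585) = 159.860° → normalised to [0°, 360°): 159.860°.

159.9°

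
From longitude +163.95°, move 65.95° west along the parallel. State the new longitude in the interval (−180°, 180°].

Start at +163.95°; shift −65.95° → +98.00°.
+98.00° already lies in (−180°, 180°].

+98.00°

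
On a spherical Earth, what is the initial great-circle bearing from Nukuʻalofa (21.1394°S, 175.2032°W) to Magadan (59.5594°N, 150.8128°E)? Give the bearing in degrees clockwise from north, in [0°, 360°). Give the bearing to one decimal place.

343.5°

Δλ = 150.8128 − -175.2032 = 326.0160°; wrapped into (−180°, 180°]: -33.9840°.
θ = atan2( sin Δλ · cos φ₂ , cos φ₁ · sin φ₂ − sin φ₁ · cos φ₂ · cos Δλ )
  = atan2(-0.28319, 0.95564) = -16.507° → normalised to [0°, 360°): 343.493°.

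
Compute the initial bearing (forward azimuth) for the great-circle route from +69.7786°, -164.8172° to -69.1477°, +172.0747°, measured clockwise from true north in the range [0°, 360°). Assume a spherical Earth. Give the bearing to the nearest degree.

Δλ = 172.0747 − -164.8172 = 336.8919°; wrapped into (−180°, 180°]: -23.1081°.
θ = atan2( sin Δλ · cos φ₂ , cos φ₁ · sin φ₂ − sin φ₁ · cos φ₂ · cos Δλ )
  = atan2(-0.13970, -0.63023) = -167.501° → normalised to [0°, 360°): 192.499°.

192°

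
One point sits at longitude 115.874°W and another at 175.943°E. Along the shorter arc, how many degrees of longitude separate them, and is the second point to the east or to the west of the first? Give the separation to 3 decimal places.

68.183° west

Raw difference: 175.943 − -115.874 = 291.817°.
Normalise into (−180°, 180°]: 291.817° − 360° = -68.183°.
Negative ⇒ the second point lies to the west; separation 68.183°.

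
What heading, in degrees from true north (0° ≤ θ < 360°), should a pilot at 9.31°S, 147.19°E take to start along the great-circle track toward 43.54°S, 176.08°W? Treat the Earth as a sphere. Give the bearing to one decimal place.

143.5°

Δλ = -176.08 − 147.19 = -323.27°; wrapped into (−180°, 180°]: 36.73°.
θ = atan2( sin Δλ · cos φ₂ , cos φ₁ · sin φ₂ − sin φ₁ · cos φ₂ · cos Δλ )
  = atan2(0.43352, -0.58580) = 143.497° → normalised to [0°, 360°): 143.497°.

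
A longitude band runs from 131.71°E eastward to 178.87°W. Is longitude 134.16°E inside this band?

Yes

Band width going east from +131.71° to -178.87°: ((-178.87 − 131.71) mod 360) = 49.42°.
Offset of +134.16° east of the west edge: ((134.16 − 131.71) mod 360) = 2.45°.
2.45° ≤ 49.42° ⇒ inside.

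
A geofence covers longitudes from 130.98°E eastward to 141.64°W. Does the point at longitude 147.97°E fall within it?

Yes

Band width going east from +130.98° to -141.64°: ((-141.64 − 130.98) mod 360) = 87.38°.
Offset of +147.97° east of the west edge: ((147.97 − 130.98) mod 360) = 16.99°.
16.99° ≤ 87.38° ⇒ inside.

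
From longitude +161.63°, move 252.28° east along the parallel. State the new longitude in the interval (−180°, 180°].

Start at +161.63°; shift +252.28° → +413.91°.
+413.91° lies outside (−180°, 180°]; subtract 360° → +53.91°.

+53.91°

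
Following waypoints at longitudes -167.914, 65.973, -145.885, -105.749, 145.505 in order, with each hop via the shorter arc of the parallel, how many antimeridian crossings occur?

3

Leg 1: -167.914° → +65.973°, shortest Δλ = -126.113° (west) — crosses 180°.
Leg 2: +65.973° → -145.885°, shortest Δλ = 148.142° (east) — crosses 180°.
Leg 3: -145.885° → -105.749°, shortest Δλ = 40.136° (east) — does not cross 180°.
Leg 4: -105.749° → +145.505°, shortest Δλ = -108.746° (west) — crosses 180°.
Total crossings: 3.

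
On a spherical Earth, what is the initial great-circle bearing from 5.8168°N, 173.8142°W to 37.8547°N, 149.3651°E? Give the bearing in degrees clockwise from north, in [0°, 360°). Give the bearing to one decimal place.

Δλ = 149.3651 − -173.8142 = 323.1793°; wrapped into (−180°, 180°]: -36.8207°.
θ = atan2( sin Δλ · cos φ₂ , cos φ₁ · sin φ₂ − sin φ₁ · cos φ₂ · cos Δλ )
  = atan2(-0.47320, 0.54644) = -40.891° → normalised to [0°, 360°): 319.109°.

319.1°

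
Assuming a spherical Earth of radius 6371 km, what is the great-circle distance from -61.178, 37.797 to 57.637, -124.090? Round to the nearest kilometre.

18921 km

Δλ = -124.090 − 37.797 = -161.887°.
Δφ = 57.637 − -61.178 = 118.815°.
a = sin²(Δφ/2) + cos φ₁ · cos φ₂ · sin²(Δλ/2) = 0.992652.
c = 2·atan2(√a, √(1−a)) = 2.96994 rad → d = 6371·c ≈ 18921.46 km.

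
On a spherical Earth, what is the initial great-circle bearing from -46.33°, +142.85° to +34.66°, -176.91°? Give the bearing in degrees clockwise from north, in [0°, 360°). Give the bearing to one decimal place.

32.1°

Δλ = -176.91 − 142.85 = -319.76°; wrapped into (−180°, 180°]: 40.24°.
θ = atan2( sin Δλ · cos φ₂ , cos φ₁ · sin φ₂ − sin φ₁ · cos φ₂ · cos Δλ )
  = atan2(0.53135, 0.84686) = 32.106° → normalised to [0°, 360°): 32.106°.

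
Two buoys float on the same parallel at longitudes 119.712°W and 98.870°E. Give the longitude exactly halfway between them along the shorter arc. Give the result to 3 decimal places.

Signed shortest Δλ from -119.712° to +98.870° is -141.418°.
Midpoint longitude = -119.712° + (-141.418°)/2 = -119.712° − 70.709° = -190.421°.
Normalise into (−180°, 180°]: +169.579°.
(The naïve average (-119.712 + +98.870)/2 = -10.421° is on the wrong side of the globe.)

169.579°E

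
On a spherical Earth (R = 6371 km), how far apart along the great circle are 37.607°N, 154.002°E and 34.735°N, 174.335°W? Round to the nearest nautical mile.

1537 nmi

Δλ = -174.335 − 154.002 = -328.337°; wrapped into (−180°, 180°]: 31.663°.
Δφ = 34.735 − 37.607 = -2.872°.
a = sin²(Δφ/2) + cos φ₁ · cos φ₂ · sin²(Δλ/2) = 0.049082.
c = 2·atan2(√a, √(1−a)) = 0.44679 rad → d = 6371·c ≈ 2846.53 km ≈ 1537.00 nmi.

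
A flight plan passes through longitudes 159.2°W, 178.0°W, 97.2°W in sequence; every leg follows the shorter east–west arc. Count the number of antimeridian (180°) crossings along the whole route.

0

Leg 1: -159.2° → -178.0°, shortest Δλ = -18.8° (west) — does not cross 180°.
Leg 2: -178.0° → -97.2°, shortest Δλ = 80.8° (east) — does not cross 180°.
Total crossings: 0.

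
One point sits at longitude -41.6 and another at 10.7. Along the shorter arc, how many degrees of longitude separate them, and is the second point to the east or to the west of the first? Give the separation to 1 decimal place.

Raw difference: 10.7 − -41.6 = 52.3°.
Normalise into (−180°, 180°]: 52.3° stays 52.3°.
Positive ⇒ the second point lies to the east; separation 52.3°.

52.3° east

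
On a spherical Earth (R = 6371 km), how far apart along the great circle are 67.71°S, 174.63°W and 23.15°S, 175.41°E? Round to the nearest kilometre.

Δλ = 175.41 − -174.63 = 350.04°; wrapped into (−180°, 180°]: -9.96°.
Δφ = -23.15 − -67.71 = 44.56°.
a = sin²(Δφ/2) + cos φ₁ · cos φ₂ · sin²(Δλ/2) = 0.146370.
c = 2·atan2(√a, √(1−a)) = 0.78518 rad → d = 6371·c ≈ 5002.39 km.

5002 km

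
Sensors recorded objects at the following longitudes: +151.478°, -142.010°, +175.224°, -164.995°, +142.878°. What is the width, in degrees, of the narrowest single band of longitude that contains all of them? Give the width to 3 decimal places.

Sort the longitudes: -164.995°, -142.010°, +142.878°, +151.478°, +175.224°.
Eastward gaps between consecutive values (wrapping around): 22.985°, 284.888°, 8.600°, 23.746°, 19.781°.
Largest gap = 284.888° ⇒ minimal covering band is its complement: 360° − 284.888° = 75.112°.
Band runs from +142.878° eastward to -142.010°, crossing the antimeridian.

75.112°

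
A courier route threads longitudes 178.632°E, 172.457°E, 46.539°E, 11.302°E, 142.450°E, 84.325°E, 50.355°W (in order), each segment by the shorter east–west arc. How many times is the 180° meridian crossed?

0

Leg 1: +178.632° → +172.457°, shortest Δλ = -6.175° (west) — does not cross 180°.
Leg 2: +172.457° → +46.539°, shortest Δλ = -125.918° (west) — does not cross 180°.
Leg 3: +46.539° → +11.302°, shortest Δλ = -35.237° (west) — does not cross 180°.
Leg 4: +11.302° → +142.450°, shortest Δλ = 131.148° (east) — does not cross 180°.
Leg 5: +142.450° → +84.325°, shortest Δλ = -58.125° (west) — does not cross 180°.
Leg 6: +84.325° → -50.355°, shortest Δλ = -134.68° (west) — does not cross 180°.
Total crossings: 0.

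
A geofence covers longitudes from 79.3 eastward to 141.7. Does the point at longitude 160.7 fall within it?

No

Band width going east from +79.3° to +141.7°: ((141.7 − 79.3) mod 360) = 62.4°.
Offset of +160.7° east of the west edge: ((160.7 − 79.3) mod 360) = 81.4°.
81.4° > 62.4° ⇒ outside.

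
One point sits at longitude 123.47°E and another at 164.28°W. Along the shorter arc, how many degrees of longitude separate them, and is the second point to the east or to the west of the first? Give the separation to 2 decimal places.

Raw difference: -164.28 − 123.47 = -287.75°.
Normalise into (−180°, 180°]: -287.75° + 360° = 72.25°.
Positive ⇒ the second point lies to the east; separation 72.25°.

72.25° east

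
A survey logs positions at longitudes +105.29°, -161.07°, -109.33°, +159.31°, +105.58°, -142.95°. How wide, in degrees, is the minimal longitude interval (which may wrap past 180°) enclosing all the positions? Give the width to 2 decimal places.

145.38°

Sort the longitudes: -161.07°, -142.95°, -109.33°, +105.29°, +105.58°, +159.31°.
Eastward gaps between consecutive values (wrapping around): 18.12°, 33.62°, 214.62°, 0.29°, 53.73°, 39.62°.
Largest gap = 214.62° ⇒ minimal covering band is its complement: 360° − 214.62° = 145.38°.
Band runs from +105.29° eastward to -109.33°, crossing the antimeridian.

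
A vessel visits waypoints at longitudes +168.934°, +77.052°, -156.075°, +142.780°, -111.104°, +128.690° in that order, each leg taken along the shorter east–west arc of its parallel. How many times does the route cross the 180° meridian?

4

Leg 1: +168.934° → +77.052°, shortest Δλ = -91.882° (west) — does not cross 180°.
Leg 2: +77.052° → -156.075°, shortest Δλ = 126.873° (east) — crosses 180°.
Leg 3: -156.075° → +142.780°, shortest Δλ = -61.145° (west) — crosses 180°.
Leg 4: +142.780° → -111.104°, shortest Δλ = 106.116° (east) — crosses 180°.
Leg 5: -111.104° → +128.690°, shortest Δλ = -120.206° (west) — crosses 180°.
Total crossings: 4.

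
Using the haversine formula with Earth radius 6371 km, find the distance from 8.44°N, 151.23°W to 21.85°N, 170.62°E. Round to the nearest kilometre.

4342 km

Δλ = 170.62 − -151.23 = 321.85°; wrapped into (−180°, 180°]: -38.15°.
Δφ = 21.85 − 8.44 = 13.41°.
a = sin²(Δφ/2) + cos φ₁ · cos φ₂ · sin²(Δλ/2) = 0.111688.
c = 2·atan2(√a, √(1−a)) = 0.68151 rad → d = 6371·c ≈ 4341.89 km.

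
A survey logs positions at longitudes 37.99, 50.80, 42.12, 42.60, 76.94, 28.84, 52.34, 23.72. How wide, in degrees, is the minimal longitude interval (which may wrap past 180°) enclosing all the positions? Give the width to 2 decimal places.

Sort the longitudes: +23.72°, +28.84°, +37.99°, +42.12°, +42.60°, +50.80°, +52.34°, +76.94°.
Eastward gaps between consecutive values (wrapping around): 5.12°, 9.15°, 4.13°, 0.48°, 8.20°, 1.54°, 24.60°, 306.78°.
Largest gap = 306.78° ⇒ minimal covering band is its complement: 360° − 306.78° = 53.22°.
Band runs from +23.72° eastward to +76.94°.

53.22°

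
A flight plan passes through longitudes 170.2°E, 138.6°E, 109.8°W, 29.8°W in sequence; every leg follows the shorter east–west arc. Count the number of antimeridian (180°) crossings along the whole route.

1

Leg 1: +170.2° → +138.6°, shortest Δλ = -31.6° (west) — does not cross 180°.
Leg 2: +138.6° → -109.8°, shortest Δλ = 111.6° (east) — crosses 180°.
Leg 3: -109.8° → -29.8°, shortest Δλ = 80.0° (east) — does not cross 180°.
Total crossings: 1.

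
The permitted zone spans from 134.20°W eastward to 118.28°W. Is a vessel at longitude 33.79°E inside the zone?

No

Band width going east from -134.20° to -118.28°: ((-118.28 − -134.20) mod 360) = 15.92°.
Offset of +33.79° east of the west edge: ((33.79 − -134.20) mod 360) = 167.99°.
167.99° > 15.92° ⇒ outside.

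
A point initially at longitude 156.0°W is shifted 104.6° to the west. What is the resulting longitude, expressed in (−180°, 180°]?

99.4°E

Start at -156.0°; shift −104.6° → -260.6°.
-260.6° lies outside (−180°, 180°]; add 360° → +99.4°.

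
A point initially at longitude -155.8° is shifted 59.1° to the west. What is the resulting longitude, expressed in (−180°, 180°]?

+145.1°

Start at -155.8°; shift −59.1° → -214.9°.
-214.9° lies outside (−180°, 180°]; add 360° → +145.1°.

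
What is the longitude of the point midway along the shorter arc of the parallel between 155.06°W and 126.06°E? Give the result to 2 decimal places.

165.50°E

Signed shortest Δλ from -155.06° to +126.06° is -78.88°.
Midpoint longitude = -155.06° + (-78.88°)/2 = -155.06° − 39.44° = -194.50°.
Normalise into (−180°, 180°]: +165.50°.
(The naïve average (-155.06 + +126.06)/2 = -14.5° is on the wrong side of the globe.)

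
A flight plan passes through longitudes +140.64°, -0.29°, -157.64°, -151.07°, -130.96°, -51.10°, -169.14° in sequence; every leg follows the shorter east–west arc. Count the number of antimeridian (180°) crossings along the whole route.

0

Leg 1: +140.64° → -0.29°, shortest Δλ = -140.93° (west) — does not cross 180°.
Leg 2: -0.29° → -157.64°, shortest Δλ = -157.35° (west) — does not cross 180°.
Leg 3: -157.64° → -151.07°, shortest Δλ = 6.57° (east) — does not cross 180°.
Leg 4: -151.07° → -130.96°, shortest Δλ = 20.11° (east) — does not cross 180°.
Leg 5: -130.96° → -51.10°, shortest Δλ = 79.86° (east) — does not cross 180°.
Leg 6: -51.10° → -169.14°, shortest Δλ = -118.04° (west) — does not cross 180°.
Total crossings: 0.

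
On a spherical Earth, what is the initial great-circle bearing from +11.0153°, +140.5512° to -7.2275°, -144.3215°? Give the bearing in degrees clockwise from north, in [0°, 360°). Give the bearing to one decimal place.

100.2°

Δλ = -144.3215 − 140.5512 = -284.8727°; wrapped into (−180°, 180°]: 75.1273°.
θ = atan2( sin Δλ · cos φ₂ , cos φ₁ · sin φ₂ − sin φ₁ · cos φ₂ · cos Δλ )
  = atan2(0.95882, -0.17214) = 100.178° → normalised to [0°, 360°): 100.178°.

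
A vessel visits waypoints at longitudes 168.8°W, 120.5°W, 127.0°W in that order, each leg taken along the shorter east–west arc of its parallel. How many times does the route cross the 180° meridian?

0

Leg 1: -168.8° → -120.5°, shortest Δλ = 48.3° (east) — does not cross 180°.
Leg 2: -120.5° → -127.0°, shortest Δλ = -6.5° (west) — does not cross 180°.
Total crossings: 0.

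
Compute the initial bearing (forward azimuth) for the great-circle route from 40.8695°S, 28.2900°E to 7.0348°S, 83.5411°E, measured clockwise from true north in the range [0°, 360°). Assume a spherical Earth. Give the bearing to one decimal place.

Δλ = 83.5411 − 28.2900 = 55.2511°.
θ = atan2( sin Δλ · cos φ₂ , cos φ₁ · sin φ₂ − sin φ₁ · cos φ₂ · cos Δλ )
  = atan2(0.81547, 0.27754) = 71.204° → normalised to [0°, 360°): 71.204°.

71.2°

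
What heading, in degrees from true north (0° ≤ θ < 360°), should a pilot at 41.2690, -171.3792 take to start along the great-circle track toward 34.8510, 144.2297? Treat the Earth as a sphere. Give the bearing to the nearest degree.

Δλ = 144.2297 − -171.3792 = 315.6089°; wrapped into (−180°, 180°]: -44.3911°.
θ = atan2( sin Δλ · cos φ₂ , cos φ₁ · sin φ₂ − sin φ₁ · cos φ₂ · cos Δλ )
  = atan2(-0.57408, 0.04271) = -85.745° → normalised to [0°, 360°): 274.255°.

274°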